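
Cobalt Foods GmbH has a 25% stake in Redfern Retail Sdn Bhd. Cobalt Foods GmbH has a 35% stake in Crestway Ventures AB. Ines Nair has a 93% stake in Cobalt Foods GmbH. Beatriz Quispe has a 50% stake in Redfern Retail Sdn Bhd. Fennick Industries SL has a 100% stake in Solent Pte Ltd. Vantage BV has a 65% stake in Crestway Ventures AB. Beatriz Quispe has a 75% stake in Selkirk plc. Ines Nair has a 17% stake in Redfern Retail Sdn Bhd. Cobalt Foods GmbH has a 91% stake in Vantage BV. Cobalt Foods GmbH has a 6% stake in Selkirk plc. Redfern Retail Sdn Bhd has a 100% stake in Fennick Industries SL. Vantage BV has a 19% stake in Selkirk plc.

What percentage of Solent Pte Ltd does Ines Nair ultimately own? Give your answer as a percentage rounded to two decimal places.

40.25%

Ines reaches Solent along 2 paths.
Via Cobalt → Redfern → Fennick: 93% × 25% × 100% × 100% = 23.25%.
Via Redfern → Fennick: 17% × 100% × 100% = 17%.
Total: 23.25% + 17% = 40.25%.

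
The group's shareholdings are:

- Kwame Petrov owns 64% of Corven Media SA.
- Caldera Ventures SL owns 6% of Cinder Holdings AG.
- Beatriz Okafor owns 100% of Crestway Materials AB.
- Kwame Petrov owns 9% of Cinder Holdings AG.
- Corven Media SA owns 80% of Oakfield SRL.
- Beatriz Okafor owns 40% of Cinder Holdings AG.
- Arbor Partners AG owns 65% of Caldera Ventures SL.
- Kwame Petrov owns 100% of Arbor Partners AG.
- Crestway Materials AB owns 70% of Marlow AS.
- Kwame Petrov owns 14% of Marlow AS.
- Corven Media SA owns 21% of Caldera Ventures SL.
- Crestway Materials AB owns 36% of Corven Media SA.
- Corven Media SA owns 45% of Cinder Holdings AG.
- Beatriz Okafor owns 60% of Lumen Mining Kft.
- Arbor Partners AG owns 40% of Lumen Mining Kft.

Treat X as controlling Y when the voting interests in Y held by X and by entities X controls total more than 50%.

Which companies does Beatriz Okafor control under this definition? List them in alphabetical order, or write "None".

Crestway Materials AB, Lumen Mining Kft, Marlow AS

Beatriz holds 100% of Crestway, so Beatriz controls Crestway.
Crestway holds 70% of Marlow, so Beatriz controls Marlow.
Beatriz holds 60% of Lumen, so Beatriz controls Lumen.
No other company's threshold is met.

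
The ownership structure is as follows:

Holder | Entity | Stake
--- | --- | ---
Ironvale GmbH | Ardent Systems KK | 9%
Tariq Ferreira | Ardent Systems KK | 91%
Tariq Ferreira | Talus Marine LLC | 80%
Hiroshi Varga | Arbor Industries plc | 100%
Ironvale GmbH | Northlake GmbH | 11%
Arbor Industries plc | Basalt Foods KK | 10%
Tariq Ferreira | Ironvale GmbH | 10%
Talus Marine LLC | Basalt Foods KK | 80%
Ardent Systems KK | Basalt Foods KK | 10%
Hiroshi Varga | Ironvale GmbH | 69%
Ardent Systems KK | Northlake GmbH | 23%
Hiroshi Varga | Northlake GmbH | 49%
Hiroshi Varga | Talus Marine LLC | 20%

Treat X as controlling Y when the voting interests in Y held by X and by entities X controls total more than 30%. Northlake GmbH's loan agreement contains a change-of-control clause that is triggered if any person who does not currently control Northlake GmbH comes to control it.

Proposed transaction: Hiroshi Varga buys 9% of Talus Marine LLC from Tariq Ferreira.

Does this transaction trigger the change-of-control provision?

The purchase adds only to Hiroshi's holdings (Tariq's stake shrinks), so Hiroshi is the only person who could newly come to control Northlake.
Hiroshi holds 69% of Ironvale, so Hiroshi controls Ironvale.
Hiroshi and Ironvale together hold 49% + 11% = 60% of Northlake, so Hiroshi controls Northlake.
So Hiroshi already controls Northlake before the transaction.
After the purchase, Hiroshi's direct stake in Talus rises to 20% + 9% = 29%, and Tariq's stake falls to 71%.
Hiroshi controlled Northlake already, so this is not a new person acquiring control; every other person's position is unchanged or reduced.
No new person acquires control, so the clause is not triggered.

No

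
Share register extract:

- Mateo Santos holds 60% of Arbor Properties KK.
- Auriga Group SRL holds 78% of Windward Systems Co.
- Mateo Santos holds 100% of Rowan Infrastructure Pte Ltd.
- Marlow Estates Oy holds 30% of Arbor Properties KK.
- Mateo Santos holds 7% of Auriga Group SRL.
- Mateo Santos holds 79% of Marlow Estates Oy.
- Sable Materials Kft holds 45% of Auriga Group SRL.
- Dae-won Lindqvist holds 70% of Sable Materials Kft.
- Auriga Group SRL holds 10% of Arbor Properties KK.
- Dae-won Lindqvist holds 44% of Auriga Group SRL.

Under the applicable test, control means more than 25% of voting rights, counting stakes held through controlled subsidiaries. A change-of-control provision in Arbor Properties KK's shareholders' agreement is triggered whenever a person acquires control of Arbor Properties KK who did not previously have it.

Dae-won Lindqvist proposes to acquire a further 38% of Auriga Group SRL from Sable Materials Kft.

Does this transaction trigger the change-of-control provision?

No

The purchase adds only to Dae-won's holdings (Sable's stake shrinks), so Dae-won is the only person who could newly come to control Arbor.
Dae-won holds 70% of Sable, so Dae-won controls Sable.
Dae-won and Sable together hold 44% + 45% = 89% of Auriga, so Dae-won controls Auriga.
Auriga holds 78% of Windward, so Dae-won controls Windward.
In Arbor, Dae-won's side holds only 10%, not > 25%.
So before the transaction, Dae-won does not control Arbor.
After the purchase, Dae-won's direct stake in Auriga rises to 44% + 38% = 82%, and Sable's stake falls to 7%.
Dae-won and Sable together hold 82% + 7% = 89% of Auriga, so Dae-won controls Auriga.
After the transaction, Dae-won's side holds 10% of Arbor, not > 25%, so Dae-won still does not control Arbor.
No new person acquires control, so the clause is not triggered.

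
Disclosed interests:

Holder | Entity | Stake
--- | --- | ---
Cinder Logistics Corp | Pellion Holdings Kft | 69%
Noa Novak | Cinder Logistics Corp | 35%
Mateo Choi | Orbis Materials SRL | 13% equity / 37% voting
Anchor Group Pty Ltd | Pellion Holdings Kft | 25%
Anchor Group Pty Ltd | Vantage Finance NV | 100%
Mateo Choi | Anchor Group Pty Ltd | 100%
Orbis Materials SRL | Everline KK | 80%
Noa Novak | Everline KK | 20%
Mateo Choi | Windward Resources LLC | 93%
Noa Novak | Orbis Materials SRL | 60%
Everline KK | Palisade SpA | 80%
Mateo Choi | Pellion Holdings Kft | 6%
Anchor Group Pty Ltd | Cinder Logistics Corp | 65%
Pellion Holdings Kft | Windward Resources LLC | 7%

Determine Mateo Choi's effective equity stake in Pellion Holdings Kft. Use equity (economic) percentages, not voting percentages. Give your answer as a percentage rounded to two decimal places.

75.85%

Mateo reaches Pellion along 3 paths.
Via Anchor: 100% × 25% = 25%.
Via Anchor → Cinder: 100% × 65% × 69% = 44.85%.
Direct stake: 6% = 6%.
Total: 25% + 44.85% + 6% = 75.85%.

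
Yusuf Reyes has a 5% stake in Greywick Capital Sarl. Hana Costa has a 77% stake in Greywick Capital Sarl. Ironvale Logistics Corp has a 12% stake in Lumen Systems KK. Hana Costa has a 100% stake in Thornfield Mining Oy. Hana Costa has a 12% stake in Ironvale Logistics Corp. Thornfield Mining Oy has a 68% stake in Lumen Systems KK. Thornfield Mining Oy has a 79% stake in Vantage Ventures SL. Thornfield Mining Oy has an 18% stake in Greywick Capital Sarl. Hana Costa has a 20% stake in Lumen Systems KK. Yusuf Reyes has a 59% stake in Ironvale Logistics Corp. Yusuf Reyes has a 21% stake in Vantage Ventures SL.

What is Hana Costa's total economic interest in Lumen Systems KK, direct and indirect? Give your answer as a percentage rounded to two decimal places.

Hana reaches Lumen along 3 paths.
Direct stake: 20% = 20%.
Via Ironvale: 12% × 12% = 1.44%.
Via Thornfield: 100% × 68% = 68%.
Total: 20% + 1.44% + 68% = 89.44%.

89.44%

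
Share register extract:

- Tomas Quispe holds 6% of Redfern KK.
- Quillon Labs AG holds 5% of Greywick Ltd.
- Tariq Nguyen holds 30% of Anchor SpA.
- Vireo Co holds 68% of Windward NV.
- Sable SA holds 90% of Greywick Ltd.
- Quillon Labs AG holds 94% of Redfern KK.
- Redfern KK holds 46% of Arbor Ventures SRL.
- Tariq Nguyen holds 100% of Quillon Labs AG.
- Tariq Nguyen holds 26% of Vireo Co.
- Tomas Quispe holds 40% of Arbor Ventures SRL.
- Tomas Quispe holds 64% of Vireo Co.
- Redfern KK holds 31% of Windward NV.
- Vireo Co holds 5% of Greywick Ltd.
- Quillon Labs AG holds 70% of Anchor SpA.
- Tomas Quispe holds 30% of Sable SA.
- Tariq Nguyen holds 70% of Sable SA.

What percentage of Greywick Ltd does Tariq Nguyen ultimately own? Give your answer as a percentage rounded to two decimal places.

Tariq reaches Greywick along 3 paths.
Via Vireo: 26% × 5% = 1.3%.
Via Quillon: 100% × 5% = 5%.
Via Sable: 70% × 90% = 63%.
Total: 1.3% + 5% + 63% = 69.3%.
Rounded: 69.30%.

69.30%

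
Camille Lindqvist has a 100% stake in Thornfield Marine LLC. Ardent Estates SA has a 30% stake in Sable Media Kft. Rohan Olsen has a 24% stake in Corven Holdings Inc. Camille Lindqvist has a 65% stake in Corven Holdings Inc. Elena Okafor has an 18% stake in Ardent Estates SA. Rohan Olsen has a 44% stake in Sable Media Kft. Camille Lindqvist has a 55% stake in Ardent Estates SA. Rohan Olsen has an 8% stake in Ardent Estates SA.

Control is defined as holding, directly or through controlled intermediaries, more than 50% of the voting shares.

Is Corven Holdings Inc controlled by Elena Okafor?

Elena's largest direct stake is 18% in Ardent, which does not meet the threshold, so Elena controls no company.
Neither Elena nor any entity Elena controls holds any voting interest in Corven.
So Elena does not control Corven.

No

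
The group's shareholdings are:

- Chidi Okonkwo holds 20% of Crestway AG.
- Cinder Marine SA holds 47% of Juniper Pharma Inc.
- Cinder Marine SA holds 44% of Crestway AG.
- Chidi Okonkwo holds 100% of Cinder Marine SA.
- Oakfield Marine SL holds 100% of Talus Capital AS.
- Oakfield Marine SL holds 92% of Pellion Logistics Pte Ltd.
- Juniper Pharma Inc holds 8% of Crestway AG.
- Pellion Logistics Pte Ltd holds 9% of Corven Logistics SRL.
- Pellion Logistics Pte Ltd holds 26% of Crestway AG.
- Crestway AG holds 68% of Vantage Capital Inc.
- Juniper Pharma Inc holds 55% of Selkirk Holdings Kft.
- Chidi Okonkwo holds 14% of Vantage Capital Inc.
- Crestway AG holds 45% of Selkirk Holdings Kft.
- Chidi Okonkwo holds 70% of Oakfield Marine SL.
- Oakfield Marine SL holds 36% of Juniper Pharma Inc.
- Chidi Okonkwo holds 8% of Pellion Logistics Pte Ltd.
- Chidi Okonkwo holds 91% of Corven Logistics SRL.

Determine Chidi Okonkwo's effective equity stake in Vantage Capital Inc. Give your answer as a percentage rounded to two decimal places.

74.25%

Chidi reaches Vantage along 7 paths.
Direct stake: 14% = 14%.
Via Crestway: 20% × 68% = 13.6%.
Via Pellion → Crestway: 8% × 26% × 68% = 1.4144%.
Via Oakfield → Pellion → Crestway: 70% × 92% × 26% × 68% = 11.38592%.
Via Cinder → Crestway: 100% × 44% × 68% = 29.92%.
Via Cinder → Juniper → Crestway: 100% × 47% × 8% × 68% = 2.5568%.
Via Oakfield → Juniper → Crestway: 70% × 36% × 8% × 68% = 1.37088%.
Total: 14% + 13.6% + 1.4144% + 11.38592% + 29.92% + 2.5568% + 1.37088% = 74.248%.
Rounded: 74.25%.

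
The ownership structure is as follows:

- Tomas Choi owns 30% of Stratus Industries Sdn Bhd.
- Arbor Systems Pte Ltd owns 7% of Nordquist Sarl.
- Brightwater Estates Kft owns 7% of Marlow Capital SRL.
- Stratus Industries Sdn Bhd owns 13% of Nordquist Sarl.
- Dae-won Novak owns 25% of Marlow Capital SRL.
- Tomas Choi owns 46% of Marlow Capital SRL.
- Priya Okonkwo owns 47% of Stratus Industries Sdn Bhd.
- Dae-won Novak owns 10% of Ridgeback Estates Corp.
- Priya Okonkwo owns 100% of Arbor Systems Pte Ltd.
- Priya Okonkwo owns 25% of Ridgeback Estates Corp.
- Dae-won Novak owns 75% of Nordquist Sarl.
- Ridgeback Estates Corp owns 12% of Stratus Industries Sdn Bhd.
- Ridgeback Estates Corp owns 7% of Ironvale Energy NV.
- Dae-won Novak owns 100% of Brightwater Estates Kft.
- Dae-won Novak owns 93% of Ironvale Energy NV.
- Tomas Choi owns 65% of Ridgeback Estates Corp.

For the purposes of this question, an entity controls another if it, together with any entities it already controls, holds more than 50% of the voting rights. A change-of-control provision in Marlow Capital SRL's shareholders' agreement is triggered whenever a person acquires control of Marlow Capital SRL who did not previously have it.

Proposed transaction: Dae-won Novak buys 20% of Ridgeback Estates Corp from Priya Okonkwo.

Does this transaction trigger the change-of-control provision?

No

The purchase adds only to Dae-won's holdings (Priya's stake shrinks), so Dae-won is the only person who could newly come to control Marlow.
Dae-won holds 100% of Brightwater, so Dae-won controls Brightwater.
Dae-won holds 93% of Ironvale, so Dae-won controls Ironvale.
Dae-won holds 75% of Nordquist, so Dae-won controls Nordquist.
In Marlow, Dae-won's side holds only 7% + 25% = 32%, not > 50%.
So before the transaction, Dae-won does not control Marlow.
After the purchase, Dae-won's direct stake in Ridgeback rises to 10% + 20% = 30%, and Priya's stake falls to 5%.
Dae-won's side now holds 30% of Ridgeback, not > 50%, so Dae-won still does not control Ridgeback.
After the transaction, Dae-won's side holds 7% + 25% = 32% of Marlow, not > 50%, so Dae-won still does not control Marlow.
No new person acquires control, so the clause is not triggered.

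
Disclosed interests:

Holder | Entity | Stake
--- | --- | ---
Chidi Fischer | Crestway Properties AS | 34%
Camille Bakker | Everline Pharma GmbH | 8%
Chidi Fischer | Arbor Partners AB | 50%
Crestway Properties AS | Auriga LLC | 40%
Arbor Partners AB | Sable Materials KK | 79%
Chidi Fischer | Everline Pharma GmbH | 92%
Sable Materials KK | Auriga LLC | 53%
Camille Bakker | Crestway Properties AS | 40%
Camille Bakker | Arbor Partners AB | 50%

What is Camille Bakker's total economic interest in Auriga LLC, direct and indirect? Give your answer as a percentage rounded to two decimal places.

Camille reaches Auriga along 2 paths.
Via Crestway: 40% × 40% = 16%.
Via Arbor → Sable: 50% × 79% × 53% = 20.935%.
Total: 16% + 20.935% = 36.935%.
Rounded: 36.94%.

36.94%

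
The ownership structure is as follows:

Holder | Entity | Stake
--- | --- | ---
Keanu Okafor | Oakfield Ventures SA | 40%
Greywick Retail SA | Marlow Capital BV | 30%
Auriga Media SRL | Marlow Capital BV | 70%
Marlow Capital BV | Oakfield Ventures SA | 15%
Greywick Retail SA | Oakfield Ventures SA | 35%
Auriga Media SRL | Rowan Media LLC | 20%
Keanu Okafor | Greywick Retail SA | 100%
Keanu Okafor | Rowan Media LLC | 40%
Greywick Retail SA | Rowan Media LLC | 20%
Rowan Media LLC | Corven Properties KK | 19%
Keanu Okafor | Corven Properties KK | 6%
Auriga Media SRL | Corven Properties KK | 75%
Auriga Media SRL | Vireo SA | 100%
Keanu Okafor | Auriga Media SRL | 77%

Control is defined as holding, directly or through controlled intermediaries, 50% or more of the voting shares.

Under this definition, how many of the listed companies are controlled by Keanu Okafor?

Keanu holds 100% of Greywick, so Keanu controls Greywick.
Keanu holds 77% of Auriga, so Keanu controls Auriga.
Greywick and Auriga together hold 30% + 70% = 100% of Marlow, so Keanu controls Marlow.
Greywick and Keanu and Auriga together hold 20% + 40% + 20% = 80% of Rowan, so Keanu controls Rowan.
Greywick and Keanu and Marlow together hold 35% + 40% + 15% = 90% of Oakfield, so Keanu controls Oakfield.
Rowan and Auriga and Keanu together hold 19% + 75% + 6% = 100% of Corven, so Keanu controls Corven.
Auriga holds 100% of Vireo, so Keanu controls Vireo.
Keanu controls 7 companies.

7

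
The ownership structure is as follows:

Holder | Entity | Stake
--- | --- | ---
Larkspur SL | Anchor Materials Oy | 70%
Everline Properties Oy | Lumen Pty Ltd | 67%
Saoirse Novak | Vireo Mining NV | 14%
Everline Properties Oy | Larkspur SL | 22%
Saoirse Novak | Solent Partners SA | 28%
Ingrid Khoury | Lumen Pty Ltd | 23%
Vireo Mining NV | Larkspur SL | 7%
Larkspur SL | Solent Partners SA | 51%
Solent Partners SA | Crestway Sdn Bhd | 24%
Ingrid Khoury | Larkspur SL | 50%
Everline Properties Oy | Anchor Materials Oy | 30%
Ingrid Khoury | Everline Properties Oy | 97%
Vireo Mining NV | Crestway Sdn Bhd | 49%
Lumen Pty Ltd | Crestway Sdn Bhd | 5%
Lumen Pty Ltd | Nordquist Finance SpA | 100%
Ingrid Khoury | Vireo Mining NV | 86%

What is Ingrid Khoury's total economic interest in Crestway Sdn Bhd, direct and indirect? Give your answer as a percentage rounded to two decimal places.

Ingrid reaches Crestway along 6 paths.
Via Vireo: 86% × 49% = 42.14%.
Via Lumen: 23% × 5% = 1.15%.
Via Everline → Lumen: 97% × 67% × 5% = 3.2495%.
Via Vireo → Larkspur → Solent: 86% × 7% × 51% × 24% = 0.736848%.
Via Everline → Larkspur → Solent: 97% × 22% × 51% × 24% = 2.612016%.
Via Larkspur → Solent: 50% × 51% × 24% = 6.12%.
Total: 42.14% + 1.15% + 3.2495% + 0.736848% + 2.612016% + 6.12% = 56.008364%.
Rounded: 56.01%.

56.01%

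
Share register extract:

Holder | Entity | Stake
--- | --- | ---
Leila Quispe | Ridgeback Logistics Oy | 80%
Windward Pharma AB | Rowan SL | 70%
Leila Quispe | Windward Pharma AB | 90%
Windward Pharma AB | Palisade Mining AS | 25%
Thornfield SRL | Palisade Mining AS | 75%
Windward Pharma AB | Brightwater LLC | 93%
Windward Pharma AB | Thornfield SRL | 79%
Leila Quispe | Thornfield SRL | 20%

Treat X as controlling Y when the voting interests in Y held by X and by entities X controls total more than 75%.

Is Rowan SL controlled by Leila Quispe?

Leila holds 90% of Windward, so Leila controls Windward.
Leila holds 80% of Ridgeback, so Leila controls Ridgeback.
Leila and Windward together hold 20% + 79% = 99% of Thornfield, so Leila controls Thornfield.
Windward holds 93% of Brightwater, so Leila controls Brightwater.
Thornfield and Windward together hold 75% + 25% = 100% of Palisade, so Leila controls Palisade.
In Rowan, Leila's side holds only 70%, not > 75%.
So Leila does not control Rowan.

No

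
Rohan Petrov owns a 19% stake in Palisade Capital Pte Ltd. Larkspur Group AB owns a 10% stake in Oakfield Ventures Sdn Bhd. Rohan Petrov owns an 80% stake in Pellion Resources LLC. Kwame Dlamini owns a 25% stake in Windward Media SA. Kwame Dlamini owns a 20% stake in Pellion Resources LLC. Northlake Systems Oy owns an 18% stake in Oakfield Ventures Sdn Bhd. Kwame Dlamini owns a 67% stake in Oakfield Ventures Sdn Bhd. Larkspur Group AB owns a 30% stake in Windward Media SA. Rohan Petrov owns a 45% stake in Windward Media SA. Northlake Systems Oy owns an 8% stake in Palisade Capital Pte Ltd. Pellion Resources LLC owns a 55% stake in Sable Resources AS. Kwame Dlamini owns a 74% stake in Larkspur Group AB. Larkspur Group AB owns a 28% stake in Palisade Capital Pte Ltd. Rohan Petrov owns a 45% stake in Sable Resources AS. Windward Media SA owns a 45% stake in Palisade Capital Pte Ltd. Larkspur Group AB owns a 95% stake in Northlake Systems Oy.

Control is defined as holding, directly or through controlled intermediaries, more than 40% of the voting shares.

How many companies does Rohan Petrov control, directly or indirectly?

4

Rohan holds 80% of Pellion, so Rohan controls Pellion.
Rohan holds 45% of Windward, so Rohan controls Windward.
Pellion and Rohan together hold 55% + 45% = 100% of Sable, so Rohan controls Sable.
Rohan and Windward together hold 19% + 45% = 64% of Palisade, so Rohan controls Palisade.
No other company's threshold is met.
Rohan controls 4 companies.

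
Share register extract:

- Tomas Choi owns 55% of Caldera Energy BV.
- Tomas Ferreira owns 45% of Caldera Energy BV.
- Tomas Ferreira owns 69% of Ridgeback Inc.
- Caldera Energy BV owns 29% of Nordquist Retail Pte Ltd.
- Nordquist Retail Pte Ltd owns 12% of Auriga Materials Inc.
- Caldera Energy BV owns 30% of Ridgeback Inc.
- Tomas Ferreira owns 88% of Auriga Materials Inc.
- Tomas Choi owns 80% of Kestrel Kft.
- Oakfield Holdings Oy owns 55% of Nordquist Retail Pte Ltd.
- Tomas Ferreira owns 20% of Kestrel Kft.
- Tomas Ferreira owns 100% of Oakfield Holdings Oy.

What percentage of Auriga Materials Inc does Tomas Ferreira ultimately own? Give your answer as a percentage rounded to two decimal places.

Tomas Ferreira reaches Auriga along 3 paths.
Via Caldera → Nordquist: 45% × 29% × 12% = 1.566%.
Via Oakfield → Nordquist: 100% × 55% × 12% = 6.6%.
Direct stake: 88% = 88%.
Total: 1.566% + 6.6% + 88% = 96.166%.
Rounded: 96.17%.

96.17%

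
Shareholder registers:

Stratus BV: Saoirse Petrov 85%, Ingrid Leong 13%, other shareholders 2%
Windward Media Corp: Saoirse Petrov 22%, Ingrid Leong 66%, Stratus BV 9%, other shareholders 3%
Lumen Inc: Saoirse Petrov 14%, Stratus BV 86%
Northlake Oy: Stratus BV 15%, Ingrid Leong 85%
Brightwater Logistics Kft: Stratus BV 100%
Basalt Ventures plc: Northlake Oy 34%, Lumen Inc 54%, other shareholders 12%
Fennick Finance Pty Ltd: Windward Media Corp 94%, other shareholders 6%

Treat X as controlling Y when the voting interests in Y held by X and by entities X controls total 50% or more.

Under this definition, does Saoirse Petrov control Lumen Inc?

Saoirse holds 85% of Stratus, so Saoirse controls Stratus.
Saoirse and Stratus together hold 14% + 86% = 100% of Lumen, so Saoirse controls Lumen.

Yes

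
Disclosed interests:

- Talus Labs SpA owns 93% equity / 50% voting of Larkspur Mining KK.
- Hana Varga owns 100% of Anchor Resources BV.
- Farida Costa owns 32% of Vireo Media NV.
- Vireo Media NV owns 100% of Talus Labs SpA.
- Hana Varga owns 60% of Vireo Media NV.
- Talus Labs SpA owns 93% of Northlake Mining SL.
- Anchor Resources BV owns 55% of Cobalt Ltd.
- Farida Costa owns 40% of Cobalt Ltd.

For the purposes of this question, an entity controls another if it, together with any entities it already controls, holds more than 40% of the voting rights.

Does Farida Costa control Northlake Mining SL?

Farida's largest direct stake is 40% in Cobalt, which does not meet the threshold, so Farida controls no company.
Neither Farida nor any entity Farida controls holds any voting interest in Northlake.
So Farida does not control Northlake.

No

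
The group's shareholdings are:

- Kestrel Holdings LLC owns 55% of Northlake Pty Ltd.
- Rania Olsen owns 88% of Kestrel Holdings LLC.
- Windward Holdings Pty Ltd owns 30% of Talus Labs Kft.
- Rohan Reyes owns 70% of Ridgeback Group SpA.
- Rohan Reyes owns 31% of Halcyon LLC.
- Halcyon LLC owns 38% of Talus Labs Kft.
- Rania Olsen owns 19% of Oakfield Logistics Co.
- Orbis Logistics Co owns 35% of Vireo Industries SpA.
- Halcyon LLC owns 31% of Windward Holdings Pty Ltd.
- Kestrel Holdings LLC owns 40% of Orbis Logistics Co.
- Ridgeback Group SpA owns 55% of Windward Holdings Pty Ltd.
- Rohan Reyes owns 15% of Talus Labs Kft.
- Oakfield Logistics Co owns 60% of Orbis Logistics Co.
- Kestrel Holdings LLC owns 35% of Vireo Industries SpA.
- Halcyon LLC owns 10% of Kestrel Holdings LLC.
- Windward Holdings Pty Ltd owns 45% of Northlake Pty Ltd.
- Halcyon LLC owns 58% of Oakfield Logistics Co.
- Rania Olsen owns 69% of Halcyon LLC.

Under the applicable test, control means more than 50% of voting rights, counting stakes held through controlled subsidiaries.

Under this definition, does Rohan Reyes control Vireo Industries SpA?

No

Rohan holds 70% of Ridgeback, so Rohan controls Ridgeback.
Ridgeback holds 55% of Windward, so Rohan controls Windward.
Neither Rohan nor any entity Rohan controls holds any voting interest in Vireo.
So Rohan does not control Vireo.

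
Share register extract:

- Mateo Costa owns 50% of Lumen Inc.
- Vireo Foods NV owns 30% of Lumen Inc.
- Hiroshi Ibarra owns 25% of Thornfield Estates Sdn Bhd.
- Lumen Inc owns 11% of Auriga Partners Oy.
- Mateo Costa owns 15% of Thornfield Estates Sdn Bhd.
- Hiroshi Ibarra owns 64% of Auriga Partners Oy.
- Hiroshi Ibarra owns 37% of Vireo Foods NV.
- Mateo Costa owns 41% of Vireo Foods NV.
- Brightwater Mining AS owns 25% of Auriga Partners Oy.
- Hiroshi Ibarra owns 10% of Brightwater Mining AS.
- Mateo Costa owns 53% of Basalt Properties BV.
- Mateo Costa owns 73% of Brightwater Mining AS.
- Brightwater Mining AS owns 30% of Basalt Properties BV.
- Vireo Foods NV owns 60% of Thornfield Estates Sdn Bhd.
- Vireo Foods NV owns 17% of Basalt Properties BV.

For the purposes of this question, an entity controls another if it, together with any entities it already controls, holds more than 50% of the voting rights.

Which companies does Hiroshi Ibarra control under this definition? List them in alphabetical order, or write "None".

Auriga Partners Oy

Hiroshi holds 64% of Auriga, so Hiroshi controls Auriga.
No other company's threshold is met.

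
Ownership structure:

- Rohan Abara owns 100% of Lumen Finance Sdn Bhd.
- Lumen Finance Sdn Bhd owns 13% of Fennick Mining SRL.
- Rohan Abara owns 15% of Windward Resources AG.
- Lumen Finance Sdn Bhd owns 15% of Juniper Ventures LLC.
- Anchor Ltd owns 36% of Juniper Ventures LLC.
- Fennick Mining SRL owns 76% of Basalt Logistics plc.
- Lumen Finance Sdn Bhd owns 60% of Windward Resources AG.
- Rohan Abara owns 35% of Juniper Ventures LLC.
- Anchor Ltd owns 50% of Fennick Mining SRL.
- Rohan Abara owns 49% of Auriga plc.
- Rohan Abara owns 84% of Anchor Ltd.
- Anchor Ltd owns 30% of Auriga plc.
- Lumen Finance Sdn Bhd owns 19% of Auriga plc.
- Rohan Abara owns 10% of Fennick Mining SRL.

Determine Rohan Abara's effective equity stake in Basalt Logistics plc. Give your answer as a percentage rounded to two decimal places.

Rohan reaches Basalt along 3 paths.
Via Fennick: 10% × 76% = 7.6%.
Via Anchor → Fennick: 84% × 50% × 76% = 31.92%.
Via Lumen → Fennick: 100% × 13% × 76% = 9.88%.
Total: 7.6% + 31.92% + 9.88% = 49.4%.
Rounded: 49.40%.

49.40%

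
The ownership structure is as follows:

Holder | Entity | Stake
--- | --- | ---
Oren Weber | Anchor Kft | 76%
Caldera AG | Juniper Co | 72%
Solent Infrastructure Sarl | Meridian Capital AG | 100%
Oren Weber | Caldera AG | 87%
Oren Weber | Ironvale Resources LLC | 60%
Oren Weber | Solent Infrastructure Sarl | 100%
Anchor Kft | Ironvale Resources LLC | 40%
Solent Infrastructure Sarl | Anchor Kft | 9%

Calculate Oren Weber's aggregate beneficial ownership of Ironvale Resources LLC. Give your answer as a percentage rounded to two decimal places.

94.00%

Oren reaches Ironvale along 3 paths.
Via Solent → Anchor: 100% × 9% × 40% = 3.6%.
Via Anchor: 76% × 40% = 30.4%.
Direct stake: 60% = 60%.
Total: 3.6% + 30.4% + 60% = 94%.
Rounded: 94.00%.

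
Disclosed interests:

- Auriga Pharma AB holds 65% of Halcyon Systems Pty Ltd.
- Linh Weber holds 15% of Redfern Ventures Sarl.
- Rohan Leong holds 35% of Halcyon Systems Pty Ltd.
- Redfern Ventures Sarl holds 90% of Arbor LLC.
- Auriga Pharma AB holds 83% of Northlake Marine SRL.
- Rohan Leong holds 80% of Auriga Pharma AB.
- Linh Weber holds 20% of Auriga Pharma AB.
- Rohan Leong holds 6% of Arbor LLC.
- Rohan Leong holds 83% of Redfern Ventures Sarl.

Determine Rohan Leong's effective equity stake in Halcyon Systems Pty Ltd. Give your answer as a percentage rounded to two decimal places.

Rohan reaches Halcyon along 2 paths.
Via Auriga: 80% × 65% = 52%.
Direct stake: 35% = 35%.
Total: 52% + 35% = 87%.
Rounded: 87.00%.

87.00%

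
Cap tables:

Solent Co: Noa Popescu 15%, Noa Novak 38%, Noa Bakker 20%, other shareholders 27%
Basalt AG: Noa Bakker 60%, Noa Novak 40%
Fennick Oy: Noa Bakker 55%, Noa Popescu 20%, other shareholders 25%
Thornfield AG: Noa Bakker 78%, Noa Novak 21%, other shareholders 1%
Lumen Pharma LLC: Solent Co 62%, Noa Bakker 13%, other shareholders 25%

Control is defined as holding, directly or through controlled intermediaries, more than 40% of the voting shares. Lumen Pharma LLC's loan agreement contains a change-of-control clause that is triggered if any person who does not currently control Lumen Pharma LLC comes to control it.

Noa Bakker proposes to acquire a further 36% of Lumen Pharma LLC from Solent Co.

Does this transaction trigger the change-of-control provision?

Yes

The purchase adds only to Noa Bakker's holdings (Solent's stake shrinks), so Noa Bakker is the only person who could newly come to control Lumen.
Noa Bakker holds 60% of Basalt, so Noa Bakker controls Basalt.
Noa Bakker holds 55% of Fennick, so Noa Bakker controls Fennick.
Noa Bakker holds 78% of Thornfield, so Noa Bakker controls Thornfield.
In Lumen, Noa Bakker's side holds only 13%, not > 40%.
So before the transaction, Noa Bakker does not control Lumen.
After the purchase, Noa Bakker's direct stake in Lumen rises to 13% + 36% = 49%, and Solent's stake falls to 26%.
Noa Bakker holds 49% of Lumen, so Noa Bakker controls Lumen.
Noa Bakker did not control Lumen before and does after, so the clause is triggered.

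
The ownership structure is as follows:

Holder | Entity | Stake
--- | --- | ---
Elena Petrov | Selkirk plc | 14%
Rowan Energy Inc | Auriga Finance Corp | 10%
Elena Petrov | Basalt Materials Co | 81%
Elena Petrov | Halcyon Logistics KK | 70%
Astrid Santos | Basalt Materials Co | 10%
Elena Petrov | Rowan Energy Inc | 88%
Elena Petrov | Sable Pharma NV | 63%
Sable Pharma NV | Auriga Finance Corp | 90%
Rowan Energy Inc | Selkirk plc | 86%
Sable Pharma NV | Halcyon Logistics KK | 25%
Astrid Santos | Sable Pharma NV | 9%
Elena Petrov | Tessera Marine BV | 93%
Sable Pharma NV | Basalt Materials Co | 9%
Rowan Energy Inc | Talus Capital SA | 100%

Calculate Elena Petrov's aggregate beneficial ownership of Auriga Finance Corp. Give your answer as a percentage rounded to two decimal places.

65.50%

Elena reaches Auriga along 2 paths.
Via Rowan: 88% × 10% = 8.8%.
Via Sable: 63% × 90% = 56.7%.
Total: 8.8% + 56.7% = 65.5%.
Rounded: 65.50%.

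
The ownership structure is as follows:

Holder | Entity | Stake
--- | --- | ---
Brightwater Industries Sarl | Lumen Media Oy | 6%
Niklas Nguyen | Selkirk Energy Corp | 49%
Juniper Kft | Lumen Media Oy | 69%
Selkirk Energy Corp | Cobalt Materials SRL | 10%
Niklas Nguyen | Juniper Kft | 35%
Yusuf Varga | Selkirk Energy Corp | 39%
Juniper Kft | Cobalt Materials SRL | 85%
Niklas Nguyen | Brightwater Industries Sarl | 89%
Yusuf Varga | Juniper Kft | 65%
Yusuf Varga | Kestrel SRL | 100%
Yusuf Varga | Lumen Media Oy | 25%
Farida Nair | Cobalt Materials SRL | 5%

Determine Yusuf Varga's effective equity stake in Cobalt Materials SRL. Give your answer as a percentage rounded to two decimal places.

59.15%

Yusuf reaches Cobalt along 2 paths.
Via Selkirk: 39% × 10% = 3.9%.
Via Juniper: 65% × 85% = 55.25%.
Total: 3.9% + 55.25% = 59.15%.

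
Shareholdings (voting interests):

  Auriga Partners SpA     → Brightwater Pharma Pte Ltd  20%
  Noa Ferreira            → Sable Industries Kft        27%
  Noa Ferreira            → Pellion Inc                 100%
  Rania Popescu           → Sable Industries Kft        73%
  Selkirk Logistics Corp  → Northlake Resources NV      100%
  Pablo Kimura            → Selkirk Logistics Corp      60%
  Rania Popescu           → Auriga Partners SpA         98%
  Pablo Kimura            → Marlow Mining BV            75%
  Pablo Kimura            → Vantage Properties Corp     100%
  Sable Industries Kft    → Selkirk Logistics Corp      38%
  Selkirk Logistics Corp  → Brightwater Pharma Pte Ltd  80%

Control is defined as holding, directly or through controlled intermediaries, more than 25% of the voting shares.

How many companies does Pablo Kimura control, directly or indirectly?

Pablo holds 60% of Selkirk, so Pablo controls Selkirk.
Pablo holds 75% of Marlow, so Pablo controls Marlow.
Pablo holds 100% of Vantage, so Pablo controls Vantage.
Selkirk holds 100% of Northlake, so Pablo controls Northlake.
Selkirk holds 80% of Brightwater, so Pablo controls Brightwater.
No other company's threshold is met.
Pablo controls 5 companies.

5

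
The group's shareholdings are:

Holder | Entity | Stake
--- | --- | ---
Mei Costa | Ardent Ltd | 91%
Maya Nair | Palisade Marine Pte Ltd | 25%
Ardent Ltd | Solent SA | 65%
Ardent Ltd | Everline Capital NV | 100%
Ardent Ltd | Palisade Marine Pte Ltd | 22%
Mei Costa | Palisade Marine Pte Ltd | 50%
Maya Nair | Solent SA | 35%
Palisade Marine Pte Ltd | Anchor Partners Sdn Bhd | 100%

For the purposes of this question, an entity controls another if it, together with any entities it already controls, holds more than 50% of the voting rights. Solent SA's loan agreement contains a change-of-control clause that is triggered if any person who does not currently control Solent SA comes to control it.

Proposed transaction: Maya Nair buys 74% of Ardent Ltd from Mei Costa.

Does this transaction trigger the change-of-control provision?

Yes

The purchase adds only to Maya's holdings (Mei's stake shrinks), so Maya is the only person who could newly come to control Solent.
Maya's largest direct stake is 35% in Solent, which does not meet the threshold, so Maya controls no company.
In Solent, Maya's side holds only 35%, not > 50%.
So before the transaction, Maya does not control Solent.
After the purchase, Maya holds 74% of Ardent directly, and Mei's stake falls to 17%.
Maya holds 74% of Ardent, so Maya controls Ardent.
Ardent and Maya together hold 65% + 35% = 100% of Solent, so Maya controls Solent.
Maya did not control Solent before and does after, so the clause is triggered.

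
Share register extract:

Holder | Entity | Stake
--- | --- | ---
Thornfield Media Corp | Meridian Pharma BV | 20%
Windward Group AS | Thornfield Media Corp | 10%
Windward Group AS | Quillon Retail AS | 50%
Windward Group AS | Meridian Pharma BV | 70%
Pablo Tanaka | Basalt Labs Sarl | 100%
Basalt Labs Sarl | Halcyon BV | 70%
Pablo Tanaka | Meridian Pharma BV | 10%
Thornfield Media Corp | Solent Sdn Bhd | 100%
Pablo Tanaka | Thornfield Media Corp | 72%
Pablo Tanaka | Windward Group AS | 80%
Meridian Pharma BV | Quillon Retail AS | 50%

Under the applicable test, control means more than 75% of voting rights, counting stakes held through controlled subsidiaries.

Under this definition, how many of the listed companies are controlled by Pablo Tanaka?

6

Pablo holds 80% of Windward, so Pablo controls Windward.
Pablo and Windward together hold 72% + 10% = 82% of Thornfield, so Pablo controls Thornfield.
Thornfield and Windward and Pablo together hold 20% + 70% + 10% = 100% of Meridian, so Pablo controls Meridian.
Pablo holds 100% of Basalt, so Pablo controls Basalt.
Windward and Meridian together hold 50% + 50% = 100% of Quillon, so Pablo controls Quillon.
Thornfield holds 100% of Solent, so Pablo controls Solent.
No other company's threshold is met.
Pablo controls 6 companies.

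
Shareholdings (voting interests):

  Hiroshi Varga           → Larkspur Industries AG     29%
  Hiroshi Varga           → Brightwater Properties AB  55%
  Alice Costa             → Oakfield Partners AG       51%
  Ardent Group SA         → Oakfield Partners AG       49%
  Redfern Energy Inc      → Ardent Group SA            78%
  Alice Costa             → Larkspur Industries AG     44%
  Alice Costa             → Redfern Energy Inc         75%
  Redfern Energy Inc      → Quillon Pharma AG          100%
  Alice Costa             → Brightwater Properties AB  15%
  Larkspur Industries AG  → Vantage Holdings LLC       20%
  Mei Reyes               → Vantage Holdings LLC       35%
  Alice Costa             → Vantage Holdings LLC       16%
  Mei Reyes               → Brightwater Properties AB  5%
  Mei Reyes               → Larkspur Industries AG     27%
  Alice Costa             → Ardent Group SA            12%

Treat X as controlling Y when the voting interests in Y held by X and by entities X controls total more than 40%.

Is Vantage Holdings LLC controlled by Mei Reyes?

No

Mei's largest direct stake is 35% in Vantage, which does not meet the threshold, so Mei controls no company.
In Vantage, Mei's side holds only 35%, not > 40%.
So Mei does not control Vantage.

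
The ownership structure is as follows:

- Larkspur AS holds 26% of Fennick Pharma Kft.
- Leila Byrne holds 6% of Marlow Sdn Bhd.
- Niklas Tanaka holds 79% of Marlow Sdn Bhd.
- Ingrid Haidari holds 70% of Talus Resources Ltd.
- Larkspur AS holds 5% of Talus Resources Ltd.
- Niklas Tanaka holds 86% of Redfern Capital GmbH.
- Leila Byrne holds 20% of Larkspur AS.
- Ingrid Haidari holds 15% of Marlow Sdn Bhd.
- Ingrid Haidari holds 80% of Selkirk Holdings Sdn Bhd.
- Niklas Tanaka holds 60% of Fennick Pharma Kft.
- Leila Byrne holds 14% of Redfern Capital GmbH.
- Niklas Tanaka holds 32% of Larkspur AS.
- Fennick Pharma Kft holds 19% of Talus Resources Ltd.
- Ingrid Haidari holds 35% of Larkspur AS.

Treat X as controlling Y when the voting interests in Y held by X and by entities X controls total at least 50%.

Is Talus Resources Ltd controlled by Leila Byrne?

Leila's largest direct stake is 20% in Larkspur, which does not meet the threshold, so Leila controls no company.
Neither Leila nor any entity Leila controls holds any voting interest in Talus.
So Leila does not control Talus.

No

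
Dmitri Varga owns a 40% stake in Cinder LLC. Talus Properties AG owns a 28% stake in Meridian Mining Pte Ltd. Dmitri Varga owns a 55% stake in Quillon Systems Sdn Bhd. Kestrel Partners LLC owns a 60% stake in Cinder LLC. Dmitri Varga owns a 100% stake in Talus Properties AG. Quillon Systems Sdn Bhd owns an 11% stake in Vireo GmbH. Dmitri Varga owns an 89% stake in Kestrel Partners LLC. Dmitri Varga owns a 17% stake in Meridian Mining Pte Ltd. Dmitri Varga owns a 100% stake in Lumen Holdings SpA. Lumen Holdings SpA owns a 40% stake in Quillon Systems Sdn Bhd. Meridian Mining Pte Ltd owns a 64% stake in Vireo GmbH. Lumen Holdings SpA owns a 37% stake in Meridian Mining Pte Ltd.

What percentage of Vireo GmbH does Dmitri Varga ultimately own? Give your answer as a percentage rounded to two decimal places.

Dmitri reaches Vireo along 5 paths.
Via Lumen → Quillon: 100% × 40% × 11% = 4.4%.
Via Quillon: 55% × 11% = 6.05%.
Via Talus → Meridian: 100% × 28% × 64% = 17.92%.
Via Meridian: 17% × 64% = 10.88%.
Via Lumen → Meridian: 100% × 37% × 64% = 23.68%.
Total: 4.4% + 6.05% + 17.92% + 10.88% + 23.68% = 62.93%.

62.93%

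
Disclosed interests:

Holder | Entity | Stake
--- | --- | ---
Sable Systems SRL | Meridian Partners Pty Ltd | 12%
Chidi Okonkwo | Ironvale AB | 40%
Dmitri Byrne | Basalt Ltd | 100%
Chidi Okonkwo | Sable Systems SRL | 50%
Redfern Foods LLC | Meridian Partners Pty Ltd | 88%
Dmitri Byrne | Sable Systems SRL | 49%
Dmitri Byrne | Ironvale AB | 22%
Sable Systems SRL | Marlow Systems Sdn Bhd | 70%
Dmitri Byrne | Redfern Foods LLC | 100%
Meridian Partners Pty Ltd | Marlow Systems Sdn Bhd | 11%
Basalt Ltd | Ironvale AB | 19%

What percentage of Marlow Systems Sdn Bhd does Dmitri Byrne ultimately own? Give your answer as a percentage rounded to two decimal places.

Dmitri reaches Marlow along 3 paths.
Via Sable: 49% × 70% = 34.3%.
Via Sable → Meridian: 49% × 12% × 11% = 0.6468%.
Via Redfern → Meridian: 100% × 88% × 11% = 9.68%.
Total: 34.3% + 0.6468% + 9.68% = 44.6268%.
Rounded: 44.63%.

44.63%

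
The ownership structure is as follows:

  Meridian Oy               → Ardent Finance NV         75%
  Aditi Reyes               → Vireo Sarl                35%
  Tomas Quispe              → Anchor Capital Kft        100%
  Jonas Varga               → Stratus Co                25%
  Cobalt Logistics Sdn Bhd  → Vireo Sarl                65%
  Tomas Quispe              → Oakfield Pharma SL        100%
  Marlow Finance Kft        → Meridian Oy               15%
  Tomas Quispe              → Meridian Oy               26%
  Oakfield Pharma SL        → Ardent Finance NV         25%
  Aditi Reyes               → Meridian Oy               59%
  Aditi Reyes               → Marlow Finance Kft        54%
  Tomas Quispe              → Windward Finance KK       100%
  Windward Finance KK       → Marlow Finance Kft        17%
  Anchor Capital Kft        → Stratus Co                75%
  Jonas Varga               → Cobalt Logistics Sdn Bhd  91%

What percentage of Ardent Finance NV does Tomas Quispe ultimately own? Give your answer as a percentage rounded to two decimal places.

46.41%

Tomas reaches Ardent along 3 paths.
Via Oakfield: 100% × 25% = 25%.
Via Meridian: 26% × 75% = 19.5%.
Via Windward → Marlow → Meridian: 100% × 17% × 15% × 75% = 1.9125%.
Total: 25% + 19.5% + 1.9125% = 46.4125%.
Rounded: 46.41%.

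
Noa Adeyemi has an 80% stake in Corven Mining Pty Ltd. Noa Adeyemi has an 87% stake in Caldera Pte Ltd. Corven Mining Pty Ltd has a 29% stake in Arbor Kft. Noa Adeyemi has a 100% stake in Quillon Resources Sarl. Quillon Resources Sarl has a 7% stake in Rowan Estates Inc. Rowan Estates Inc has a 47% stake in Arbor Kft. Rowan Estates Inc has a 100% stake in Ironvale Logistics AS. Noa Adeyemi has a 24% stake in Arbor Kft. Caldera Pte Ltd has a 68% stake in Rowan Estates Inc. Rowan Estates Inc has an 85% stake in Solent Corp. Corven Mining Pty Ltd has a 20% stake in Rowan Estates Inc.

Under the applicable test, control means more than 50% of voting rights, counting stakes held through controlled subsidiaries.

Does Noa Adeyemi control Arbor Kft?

Yes

Noa holds 80% of Corven, so Noa controls Corven.
Noa holds 100% of Quillon, so Noa controls Quillon.
Noa holds 87% of Caldera, so Noa controls Caldera.
Quillon and Corven and Caldera together hold 7% + 20% + 68% = 95% of Rowan, so Noa controls Rowan.
Noa and Rowan and Corven together hold 24% + 47% + 29% = 100% of Arbor, so Noa controls Arbor.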